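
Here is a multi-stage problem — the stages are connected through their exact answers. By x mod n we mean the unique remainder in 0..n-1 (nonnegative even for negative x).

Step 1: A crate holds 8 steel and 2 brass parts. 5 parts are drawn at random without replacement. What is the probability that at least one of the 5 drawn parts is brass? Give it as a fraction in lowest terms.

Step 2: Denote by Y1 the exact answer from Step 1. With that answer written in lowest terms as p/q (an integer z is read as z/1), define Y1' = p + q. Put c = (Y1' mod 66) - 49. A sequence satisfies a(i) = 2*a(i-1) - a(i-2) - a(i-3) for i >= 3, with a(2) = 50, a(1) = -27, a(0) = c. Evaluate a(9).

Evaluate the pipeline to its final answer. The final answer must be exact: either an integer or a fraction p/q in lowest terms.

Step 1: total draws C(10,5) = 252; complement C(8,5) = 56; favorable 252 - 56 = 196; P = 7/9; answer 7/9
Step 2: Y1 = 7/9; threaded value p + q = 16; c = -33; a(3) = 2*(50) - 1*(-27) - 1*(-33) = 160; iterating: a(3)=160, a(4)=297, a(5)=384, a(6)=311, a(7)=-59, a(8)=-813, a(9)=-1878; answer -1878

-1878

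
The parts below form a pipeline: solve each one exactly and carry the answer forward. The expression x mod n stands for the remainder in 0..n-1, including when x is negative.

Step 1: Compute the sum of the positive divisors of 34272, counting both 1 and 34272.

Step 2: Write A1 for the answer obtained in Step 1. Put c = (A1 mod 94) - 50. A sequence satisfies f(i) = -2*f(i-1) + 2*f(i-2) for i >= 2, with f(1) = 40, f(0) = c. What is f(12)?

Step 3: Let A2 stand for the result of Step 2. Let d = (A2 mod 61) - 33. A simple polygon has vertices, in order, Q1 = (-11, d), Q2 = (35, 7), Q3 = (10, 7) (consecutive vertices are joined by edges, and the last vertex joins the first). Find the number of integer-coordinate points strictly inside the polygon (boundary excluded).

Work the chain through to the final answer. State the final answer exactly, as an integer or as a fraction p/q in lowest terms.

187

Step 1: 34272 = 2^5 * 3^2 * 7 * 17; sigma = (1 + 2 + 4 + 8 + 16 + 32) * (1 + 3 + 9) * (1 + 7) * (1 + 17) = 63 * 13 * 8 * 18 = 117936; answer 117936
Step 2: A1 = 117936; c = 10; f(2) = -2*(40) + 2*(10) = -60; iterating: f(2)=-60, f(3)=200, f(4)=-520, f(5)=1440, f(6)=-3920, f(7)=10720, f(8)=-29280, f(9)=80000, f(10)=-218560, f(11)=597120, f(12)=-1631360; answer -1631360
Step 3: A2 = -1631360; d = -9; cross terms: (-11*7 - 35*-9)=238, (35*7 - 10*7)=175, (10*-9 - -11*7)=-13; twice the area = |400| = 400; area = 200; boundary points = 2 + 25 + 1 = 28; strictly interior points = area - boundary/2 + 1 = 187; answer 187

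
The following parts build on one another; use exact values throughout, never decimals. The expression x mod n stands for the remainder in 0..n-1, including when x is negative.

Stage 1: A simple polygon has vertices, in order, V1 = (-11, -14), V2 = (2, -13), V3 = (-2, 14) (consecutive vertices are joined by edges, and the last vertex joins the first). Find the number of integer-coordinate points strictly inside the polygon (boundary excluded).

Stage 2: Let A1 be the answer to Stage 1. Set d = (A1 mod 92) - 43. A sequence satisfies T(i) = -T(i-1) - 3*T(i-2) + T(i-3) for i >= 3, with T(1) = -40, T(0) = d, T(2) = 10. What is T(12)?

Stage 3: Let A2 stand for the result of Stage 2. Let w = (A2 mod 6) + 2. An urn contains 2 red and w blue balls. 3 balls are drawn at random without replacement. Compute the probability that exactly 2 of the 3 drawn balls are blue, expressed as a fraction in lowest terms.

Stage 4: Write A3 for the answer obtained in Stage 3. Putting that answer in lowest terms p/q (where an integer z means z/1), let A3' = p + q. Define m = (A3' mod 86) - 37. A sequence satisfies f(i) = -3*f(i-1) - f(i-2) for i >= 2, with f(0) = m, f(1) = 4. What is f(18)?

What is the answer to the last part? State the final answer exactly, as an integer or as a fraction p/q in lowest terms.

Stage 1: cross terms: (-11*-13 - 2*-14)=171, (2*14 - -2*-13)=2, (-2*-14 - -11*14)=182; twice the area = |355| = 355; area = 355/2; boundary points = 1 + 1 + 1 = 3; strictly interior points = area - boundary/2 + 1 = 177; answer 177
Stage 2: A1 = 177; d = 42; T(3) = -1*(10) - 3*(-40) + 1*(42) = 152; iterating: T(3)=152, T(4)=-222, T(5)=-224, T(6)=1042, T(7)=-592, T(8)=-2758, T(9)=5576, T(10)=2106, T(11)=-21592, T(12)=20850; answer 20850
Stage 3: A2 = 20850; w = 2; total draws C(4,3) = 4; favorable C(2,2)*C(2,1) = 2; P = 1/2; answer 1/2
Stage 4: A3 = 1/2; threaded value p + q = 3; m = -34; f(2) = -3*(4) - 1*(-34) = 22; iterating: f(2)=22, f(3)=-70, f(4)=188, f(5)=-494, f(6)=1294, f(7)=-3388, f(8)=8870, f(9)=-23222, f(10)=60796, f(11)=-159166, f(12)=416702, f(13)=-1090940, f(14)=2856118, f(15)=-7477414, f(16)=19576124, f(17)=-51250958, f(18)=134176750; answer 134176750

134176750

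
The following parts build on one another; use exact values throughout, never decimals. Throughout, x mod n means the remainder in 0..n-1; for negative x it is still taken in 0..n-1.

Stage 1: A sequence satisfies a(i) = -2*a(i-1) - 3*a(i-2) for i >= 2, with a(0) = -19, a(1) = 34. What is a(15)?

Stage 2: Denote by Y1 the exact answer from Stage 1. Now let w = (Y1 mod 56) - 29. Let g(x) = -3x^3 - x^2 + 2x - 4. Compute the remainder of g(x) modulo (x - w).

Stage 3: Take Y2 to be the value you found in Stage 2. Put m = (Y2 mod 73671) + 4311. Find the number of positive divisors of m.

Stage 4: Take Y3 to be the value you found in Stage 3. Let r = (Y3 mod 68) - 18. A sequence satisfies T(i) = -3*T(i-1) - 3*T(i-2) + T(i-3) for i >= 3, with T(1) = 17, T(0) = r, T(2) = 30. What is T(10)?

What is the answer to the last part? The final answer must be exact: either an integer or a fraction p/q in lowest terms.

Stage 1: a(2) = -2*(34) - 3*(-19) = -11; iterating: a(2)=-11, a(3)=-80, a(4)=193, a(5)=-146, a(6)=-287, a(7)=1012, a(8)=-1163, a(9)=-710, a(10)=4909, a(11)=-7688, a(12)=649, a(13)=21766, a(14)=-45479, a(15)=25660; answer 25660
Stage 2: Y1 = 25660; w = -17; remainder = value at the root: -3*(-17)^3 - 1*(-17)^2 + 2*(-17)^1 - 4 = (14739) + (-289) + (-34) + (-4) = 14412; answer 14412
Stage 3: Y2 = 14412; m = 18723; 18723 = 3 * 79^2; number of divisors = (1+1) * (2+1) = 6; answer 6
Stage 4: Y3 = 6; r = -12; T(3) = -3*(30) - 3*(17) + 1*(-12) = -153; iterating: T(3)=-153, T(4)=386, T(5)=-669, T(6)=696, T(7)=305, T(8)=-3672, T(9)=10797, T(10)=-21070; answer -21070

-21070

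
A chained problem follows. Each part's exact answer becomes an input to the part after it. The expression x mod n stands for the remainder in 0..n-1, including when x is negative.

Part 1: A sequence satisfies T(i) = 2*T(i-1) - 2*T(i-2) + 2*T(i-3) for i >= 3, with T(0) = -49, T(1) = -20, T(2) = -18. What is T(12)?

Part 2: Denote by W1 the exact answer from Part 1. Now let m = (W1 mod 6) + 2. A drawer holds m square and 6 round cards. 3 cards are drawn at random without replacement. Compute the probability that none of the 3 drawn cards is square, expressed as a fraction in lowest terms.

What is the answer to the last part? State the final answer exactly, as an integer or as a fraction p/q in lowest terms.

Part 1: T(3) = 2*(-18) - 2*(-20) + 2*(-49) = -94; iterating: T(3)=-94, T(4)=-192, T(5)=-232, T(6)=-268, T(7)=-456, T(8)=-840, T(9)=-1304, T(10)=-1840, T(11)=-2752, T(12)=-4432; answer -4432
Part 2: W1 = -4432; m = 4; total draws C(10,3) = 120; favorable C(6,3) = 20; P = 1/6; answer 1/6

1/6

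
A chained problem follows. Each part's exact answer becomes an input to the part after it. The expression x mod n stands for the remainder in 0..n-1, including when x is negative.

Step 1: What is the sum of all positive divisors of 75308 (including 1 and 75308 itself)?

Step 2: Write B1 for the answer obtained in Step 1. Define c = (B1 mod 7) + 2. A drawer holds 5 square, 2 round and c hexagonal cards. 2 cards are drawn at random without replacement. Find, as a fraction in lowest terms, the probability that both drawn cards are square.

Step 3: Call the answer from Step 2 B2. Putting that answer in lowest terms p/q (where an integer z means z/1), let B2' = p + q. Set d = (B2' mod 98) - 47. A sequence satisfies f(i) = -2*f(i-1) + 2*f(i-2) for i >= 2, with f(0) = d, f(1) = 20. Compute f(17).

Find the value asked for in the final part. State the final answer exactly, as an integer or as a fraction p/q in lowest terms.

Step 1: 75308 = 2^2 * 67 * 281; sigma = (1 + 2 + 4) * (1 + 67) * (1 + 281) = 7 * 68 * 282 = 134232; answer 134232
Step 2: B1 = 134232; c = 2; total draws C(9,2) = 36; favorable C(5,2) = 10; P = 5/18; answer 5/18
Step 3: B2 = 5/18; threaded value p + q = 23; d = -24; f(2) = -2*(20) + 2*(-24) = -88; iterating: f(2)=-88, f(3)=216, f(4)=-608, f(5)=1648, f(6)=-4512, f(7)=12320, f(8)=-33664, f(9)=91968, f(10)=-251264, f(11)=686464, f(12)=-1875456, f(13)=5123840, f(14)=-13998592, f(15)=38244864, f(16)=-104486912, f(17)=285463552; answer 285463552

285463552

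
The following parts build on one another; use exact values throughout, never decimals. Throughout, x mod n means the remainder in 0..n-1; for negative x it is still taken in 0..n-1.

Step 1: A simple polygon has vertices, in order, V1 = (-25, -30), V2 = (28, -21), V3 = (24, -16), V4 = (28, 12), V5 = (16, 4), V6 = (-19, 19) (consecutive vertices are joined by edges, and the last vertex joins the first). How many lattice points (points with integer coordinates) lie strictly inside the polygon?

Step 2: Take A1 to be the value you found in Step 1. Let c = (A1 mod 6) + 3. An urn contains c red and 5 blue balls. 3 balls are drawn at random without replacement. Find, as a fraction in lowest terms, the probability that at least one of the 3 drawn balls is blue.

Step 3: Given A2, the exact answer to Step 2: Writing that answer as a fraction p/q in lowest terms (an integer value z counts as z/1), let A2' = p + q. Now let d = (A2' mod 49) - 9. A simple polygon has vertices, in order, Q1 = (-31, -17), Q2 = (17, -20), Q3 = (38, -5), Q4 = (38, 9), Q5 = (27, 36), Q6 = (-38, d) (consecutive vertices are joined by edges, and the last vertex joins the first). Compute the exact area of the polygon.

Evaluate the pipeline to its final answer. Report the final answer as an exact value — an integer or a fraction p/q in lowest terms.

Step 1: cross terms: (-25*-21 - 28*-30)=1365, (28*-16 - 24*-21)=56, (24*12 - 28*-16)=736, (28*4 - 16*12)=-80, (16*19 - -19*4)=380, (-19*-30 - -25*19)=1045; twice the area = |3502| = 3502; area = 1751; boundary points = 1 + 1 + 4 + 4 + 5 + 1 = 16; strictly interior points = area - boundary/2 + 1 = 1744; answer 1744
Step 2: A1 = 1744; c = 7; total draws C(12,3) = 220; complement C(7,3) = 35; favorable 220 - 35 = 185; P = 37/44; answer 37/44
Step 3: A2 = 37/44; threaded value p + q = 81; d = 23; cross terms: (-31*-20 - 17*-17)=909, (17*-5 - 38*-20)=675, (38*9 - 38*-5)=532, (38*36 - 27*9)=1125, (27*23 - -38*36)=1989, (-38*-17 - -31*23)=1359; twice the area = |6589| = 6589; area = 6589/2; answer 6589/2

6589/2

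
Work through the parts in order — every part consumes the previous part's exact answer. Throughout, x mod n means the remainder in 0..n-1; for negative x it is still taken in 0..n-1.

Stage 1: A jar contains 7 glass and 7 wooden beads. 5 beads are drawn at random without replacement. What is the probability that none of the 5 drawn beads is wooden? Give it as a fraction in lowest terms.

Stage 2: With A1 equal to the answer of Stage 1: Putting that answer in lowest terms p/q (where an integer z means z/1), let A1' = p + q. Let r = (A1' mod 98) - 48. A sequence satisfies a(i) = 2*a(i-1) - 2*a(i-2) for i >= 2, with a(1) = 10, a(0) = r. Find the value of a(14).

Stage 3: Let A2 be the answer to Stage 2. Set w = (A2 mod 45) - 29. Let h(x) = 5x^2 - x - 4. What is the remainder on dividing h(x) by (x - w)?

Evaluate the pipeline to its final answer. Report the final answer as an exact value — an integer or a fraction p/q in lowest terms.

Stage 1: total draws C(14,5) = 2002; favorable C(7,5) = 21; P = 3/286; answer 3/286
Stage 2: A1 = 3/286; threaded value p + q = 289; r = 45; a(2) = 2*(10) - 2*(45) = -70; iterating: a(2)=-70, a(3)=-160, a(4)=-180, a(5)=-40, a(6)=280, a(7)=640, a(8)=720, a(9)=160, a(10)=-1120, a(11)=-2560, a(12)=-2880, a(13)=-640, a(14)=4480; answer 4480
Stage 3: A2 = 4480; w = -4; remainder = value at the root: 5*(-4)^2 - 1*(-4)^1 - 4 = (80) + (4) + (-4) = 80; answer 80

80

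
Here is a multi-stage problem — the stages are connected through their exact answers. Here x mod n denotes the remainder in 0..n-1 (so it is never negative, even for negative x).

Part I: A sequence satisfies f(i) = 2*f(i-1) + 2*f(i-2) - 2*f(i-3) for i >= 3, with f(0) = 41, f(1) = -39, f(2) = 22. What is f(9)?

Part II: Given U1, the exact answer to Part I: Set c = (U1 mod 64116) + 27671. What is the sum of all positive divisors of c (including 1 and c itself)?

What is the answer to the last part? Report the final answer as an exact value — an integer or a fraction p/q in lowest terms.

76896

Part I: f(3) = 2*(22) + 2*(-39) - 2*(41) = -116; iterating: f(3)=-116, f(4)=-110, f(5)=-496, f(6)=-980, f(7)=-2732, f(8)=-6432, f(9)=-16368; answer -16368
Part II: U1 = -16368; c = 75419; 75419 = 53 * 1423; sigma = (1 + 53) * (1 + 1423) = 54 * 1424 = 76896; answer 76896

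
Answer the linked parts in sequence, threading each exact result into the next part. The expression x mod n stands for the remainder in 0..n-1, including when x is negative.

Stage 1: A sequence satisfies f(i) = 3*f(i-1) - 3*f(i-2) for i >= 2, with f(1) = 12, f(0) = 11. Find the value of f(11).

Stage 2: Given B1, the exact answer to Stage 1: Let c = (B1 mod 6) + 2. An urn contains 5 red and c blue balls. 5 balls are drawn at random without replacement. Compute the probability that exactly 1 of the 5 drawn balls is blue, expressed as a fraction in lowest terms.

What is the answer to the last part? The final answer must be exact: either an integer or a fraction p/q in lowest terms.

Stage 1: f(2) = 3*(12) - 3*(11) = 3; iterating: f(2)=3, f(3)=-27, f(4)=-90, f(5)=-189, f(6)=-297, f(7)=-324, f(8)=-81, f(9)=729, f(10)=2430, f(11)=5103; answer 5103
Stage 2: B1 = 5103; c = 5; total draws C(10,5) = 252; favorable C(5,1)*C(5,4) = 25; P = 25/252; answer 25/252

25/252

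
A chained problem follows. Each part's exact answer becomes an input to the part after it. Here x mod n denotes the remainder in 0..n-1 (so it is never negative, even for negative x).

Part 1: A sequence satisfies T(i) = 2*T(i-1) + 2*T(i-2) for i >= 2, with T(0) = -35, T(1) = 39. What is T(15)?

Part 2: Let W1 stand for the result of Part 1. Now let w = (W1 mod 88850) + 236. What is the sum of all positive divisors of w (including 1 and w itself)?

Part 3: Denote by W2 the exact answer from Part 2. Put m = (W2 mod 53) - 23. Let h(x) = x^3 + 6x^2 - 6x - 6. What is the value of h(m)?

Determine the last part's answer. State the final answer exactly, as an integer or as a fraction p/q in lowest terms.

589

Part 1: T(2) = 2*(39) + 2*(-35) = 8; iterating: T(2)=8, T(3)=94, T(4)=204, T(5)=596, T(6)=1600, T(7)=4392, T(8)=11984, T(9)=32752, T(10)=89472, T(11)=244448, T(12)=667840, T(13)=1824576, T(14)=4984832, T(15)=13618816; answer 13618816
Part 2: W1 = 13618816; w = 25002; 25002 = 2 * 3^3 * 463; sigma = (1 + 2) * (1 + 3 + 9 + 27) * (1 + 463) = 3 * 40 * 464 = 55680; answer 55680
Part 3: W2 = 55680; m = 7; 1*(7)^3 + 6*(7)^2 - 6*(7)^1 - 6 = (343) + (294) + (-42) + (-6) = 589; answer 589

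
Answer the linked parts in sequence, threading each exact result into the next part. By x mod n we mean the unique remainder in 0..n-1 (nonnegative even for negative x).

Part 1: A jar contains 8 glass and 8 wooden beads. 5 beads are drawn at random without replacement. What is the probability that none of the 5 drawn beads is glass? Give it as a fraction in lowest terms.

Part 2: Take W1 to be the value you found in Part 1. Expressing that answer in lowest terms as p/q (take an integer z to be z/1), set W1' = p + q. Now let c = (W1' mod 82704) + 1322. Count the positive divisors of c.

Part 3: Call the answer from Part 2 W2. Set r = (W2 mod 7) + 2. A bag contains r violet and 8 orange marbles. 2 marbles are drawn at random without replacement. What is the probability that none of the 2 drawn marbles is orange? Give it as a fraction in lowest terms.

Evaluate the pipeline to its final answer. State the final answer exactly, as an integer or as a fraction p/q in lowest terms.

Part 1: total draws C(16,5) = 4368; favorable C(8,5) = 56; P = 1/78; answer 1/78
Part 2: W1 = 1/78; threaded value p + q = 79; c = 1401; 1401 = 3 * 467; number of divisors = (1+1) * (1+1) = 4; answer 4
Part 3: W2 = 4; r = 6; total draws C(14,2) = 91; favorable C(6,2) = 15; P = 15/91; answer 15/91

15/91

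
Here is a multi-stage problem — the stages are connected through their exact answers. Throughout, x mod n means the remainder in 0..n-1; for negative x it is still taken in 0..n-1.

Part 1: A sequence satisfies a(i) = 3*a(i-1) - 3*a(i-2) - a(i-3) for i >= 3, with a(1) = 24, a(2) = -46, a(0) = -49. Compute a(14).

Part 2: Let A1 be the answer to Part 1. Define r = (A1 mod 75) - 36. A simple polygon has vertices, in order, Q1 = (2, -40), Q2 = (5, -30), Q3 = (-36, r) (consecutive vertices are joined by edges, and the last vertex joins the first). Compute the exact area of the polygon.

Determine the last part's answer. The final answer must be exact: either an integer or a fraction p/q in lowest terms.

569/2

Part 1: a(3) = 3*(-46) - 3*(24) - 1*(-49) = -161; iterating: a(3)=-161, a(4)=-369, a(5)=-578, a(6)=-466, a(7)=705, a(8)=4091, a(9)=10624, a(10)=18894, a(11)=20719, a(12)=-5149, a(13)=-96498, a(14)=-294766; answer -294766
Part 2: A1 = -294766; r = 23; cross terms: (2*-30 - 5*-40)=140, (5*23 - -36*-30)=-965, (-36*-40 - 2*23)=1394; twice the area = |569| = 569; area = 569/2; answer 569/2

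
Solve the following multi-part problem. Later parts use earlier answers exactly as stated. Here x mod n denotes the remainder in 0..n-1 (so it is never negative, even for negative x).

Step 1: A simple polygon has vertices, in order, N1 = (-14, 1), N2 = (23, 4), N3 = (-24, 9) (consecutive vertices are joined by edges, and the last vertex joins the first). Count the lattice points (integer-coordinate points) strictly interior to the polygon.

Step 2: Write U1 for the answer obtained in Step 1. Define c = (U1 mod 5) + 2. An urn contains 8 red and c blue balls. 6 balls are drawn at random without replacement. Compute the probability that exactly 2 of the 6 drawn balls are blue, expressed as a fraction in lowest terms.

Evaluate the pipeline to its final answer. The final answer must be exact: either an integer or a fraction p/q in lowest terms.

Step 1: cross terms: (-14*4 - 23*1)=-79, (23*9 - -24*4)=303, (-24*1 - -14*9)=102; twice the area = |326| = 326; area = 163; boundary points = 1 + 1 + 2 = 4; strictly interior points = area - boundary/2 + 1 = 162; answer 162
Step 2: U1 = 162; c = 4; total draws C(12,6) = 924; favorable C(4,2)*C(8,4) = 420; P = 5/11; answer 5/11

5/11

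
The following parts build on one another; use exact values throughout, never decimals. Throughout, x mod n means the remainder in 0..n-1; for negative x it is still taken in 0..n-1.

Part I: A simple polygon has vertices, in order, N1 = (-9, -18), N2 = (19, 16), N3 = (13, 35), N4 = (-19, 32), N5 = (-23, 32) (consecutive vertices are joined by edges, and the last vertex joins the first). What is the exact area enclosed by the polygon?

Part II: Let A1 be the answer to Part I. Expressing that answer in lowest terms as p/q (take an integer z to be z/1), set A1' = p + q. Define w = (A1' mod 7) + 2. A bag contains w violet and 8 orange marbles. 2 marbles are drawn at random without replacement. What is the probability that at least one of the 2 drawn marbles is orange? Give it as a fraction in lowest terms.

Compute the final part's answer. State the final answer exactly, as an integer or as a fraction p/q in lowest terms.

34/39

Part I: cross terms: (-9*16 - 19*-18)=198, (19*35 - 13*16)=457, (13*32 - -19*35)=1081, (-19*32 - -23*32)=128, (-23*-18 - -9*32)=702; twice the area = |2566| = 2566; area = 1283; answer 1283
Part II: A1 = 1283; threaded value p + q = 1284; w = 5; total draws C(13,2) = 78; complement C(5,2) = 10; favorable 78 - 10 = 68; P = 34/39; answer 34/39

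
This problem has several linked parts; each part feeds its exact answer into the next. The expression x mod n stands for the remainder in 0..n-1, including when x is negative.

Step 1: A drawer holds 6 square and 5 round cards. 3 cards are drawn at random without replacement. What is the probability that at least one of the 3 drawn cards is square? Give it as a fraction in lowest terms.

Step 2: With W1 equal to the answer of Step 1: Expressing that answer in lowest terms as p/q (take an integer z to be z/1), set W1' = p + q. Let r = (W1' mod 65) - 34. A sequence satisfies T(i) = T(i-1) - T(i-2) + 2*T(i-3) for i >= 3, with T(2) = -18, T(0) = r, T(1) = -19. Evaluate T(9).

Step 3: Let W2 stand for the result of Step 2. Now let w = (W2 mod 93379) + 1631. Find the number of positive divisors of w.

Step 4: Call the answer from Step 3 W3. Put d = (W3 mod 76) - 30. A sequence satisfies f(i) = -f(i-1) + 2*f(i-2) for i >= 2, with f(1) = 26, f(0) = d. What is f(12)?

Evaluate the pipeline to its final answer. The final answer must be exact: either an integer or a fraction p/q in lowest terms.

Step 1: total draws C(11,3) = 165; complement C(5,3) = 10; favorable 165 - 10 = 155; P = 31/33; answer 31/33
Step 2: W1 = 31/33; threaded value p + q = 64; r = 30; T(3) = 1*(-18) - 1*(-19) + 2*(30) = 61; iterating: T(3)=61, T(4)=41, T(5)=-56, T(6)=25, T(7)=163, T(8)=26, T(9)=-87; answer -87
Step 3: W2 = -87; w = 94923; 94923 = 3^2 * 53 * 199; number of divisors = (2+1) * (1+1) * (1+1) = 12; answer 12
Step 4: W3 = 12; d = -18; f(2) = -1*(26) + 2*(-18) = -62; iterating: f(2)=-62, f(3)=114, f(4)=-238, f(5)=466, f(6)=-942, f(7)=1874, f(8)=-3758, f(9)=7506, f(10)=-15022, f(11)=30034, f(12)=-60078; answer -60078

-60078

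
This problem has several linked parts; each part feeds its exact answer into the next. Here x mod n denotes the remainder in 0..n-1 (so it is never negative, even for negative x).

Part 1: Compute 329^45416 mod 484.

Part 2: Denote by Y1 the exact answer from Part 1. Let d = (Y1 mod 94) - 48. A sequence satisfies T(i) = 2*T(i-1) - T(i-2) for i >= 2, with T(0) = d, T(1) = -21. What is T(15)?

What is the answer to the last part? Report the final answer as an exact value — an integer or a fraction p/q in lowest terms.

Part 1: squarings mod 484: 329^1=329, 329^2=309, 329^4=133, 329^8=265, 329^16=45, 329^32=89, 329^64=177, 329^128=353, 329^256=221, 329^512=441, 329^1024=397, 329^2048=309, 329^4096=133, 329^8192=265, 329^16384=45, 329^32768=89; 329^45416 = 329^8 * 329^32 * 329^64 * 329^256 * 329^4096 * 329^8192 * 329^32768 = 265 (mod 484); answer 265
Part 2: Y1 = 265; d = 29; T(2) = 2*(-21) - 1*(29) = -71; iterating: T(2)=-71, T(3)=-121, T(4)=-171, T(5)=-221, T(6)=-271, T(7)=-321, T(8)=-371, T(9)=-421, T(10)=-471, T(11)=-521, T(12)=-571, T(13)=-621, T(14)=-671, T(15)=-721; answer -721

-721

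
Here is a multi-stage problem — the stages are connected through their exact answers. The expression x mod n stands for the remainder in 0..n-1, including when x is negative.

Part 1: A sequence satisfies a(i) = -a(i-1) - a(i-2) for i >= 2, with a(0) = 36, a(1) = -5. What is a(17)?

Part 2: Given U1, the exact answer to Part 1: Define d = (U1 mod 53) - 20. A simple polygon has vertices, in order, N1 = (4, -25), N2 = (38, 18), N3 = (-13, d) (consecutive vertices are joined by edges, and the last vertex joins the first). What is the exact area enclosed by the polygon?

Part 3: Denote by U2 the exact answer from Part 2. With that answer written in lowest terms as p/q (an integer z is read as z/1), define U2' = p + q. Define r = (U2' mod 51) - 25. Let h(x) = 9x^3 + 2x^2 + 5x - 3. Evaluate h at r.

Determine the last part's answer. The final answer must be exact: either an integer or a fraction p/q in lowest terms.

-1905

Part 1: a(2) = -1*(-5) - 1*(36) = -31; iterating: a(2)=-31, a(3)=36, a(4)=-5, a(5)=-31, a(6)=36, a(7)=-5, a(8)=-31, a(9)=36, a(10)=-5, a(11)=-31, a(12)=36, a(13)=-5, a(14)=-31, a(15)=36, a(16)=-5, a(17)=-31; answer -31
Part 2: U1 = -31; d = 2; cross terms: (4*18 - 38*-25)=1022, (38*2 - -13*18)=310, (-13*-25 - 4*2)=317; twice the area = |1649| = 1649; area = 1649/2; answer 1649/2
Part 3: U2 = 1649/2; threaded value p + q = 1651; r = -6; 9*(-6)^3 + 2*(-6)^2 + 5*(-6)^1 - 3 = (-1944) + (72) + (-30) + (-3) = -1905; answer -1905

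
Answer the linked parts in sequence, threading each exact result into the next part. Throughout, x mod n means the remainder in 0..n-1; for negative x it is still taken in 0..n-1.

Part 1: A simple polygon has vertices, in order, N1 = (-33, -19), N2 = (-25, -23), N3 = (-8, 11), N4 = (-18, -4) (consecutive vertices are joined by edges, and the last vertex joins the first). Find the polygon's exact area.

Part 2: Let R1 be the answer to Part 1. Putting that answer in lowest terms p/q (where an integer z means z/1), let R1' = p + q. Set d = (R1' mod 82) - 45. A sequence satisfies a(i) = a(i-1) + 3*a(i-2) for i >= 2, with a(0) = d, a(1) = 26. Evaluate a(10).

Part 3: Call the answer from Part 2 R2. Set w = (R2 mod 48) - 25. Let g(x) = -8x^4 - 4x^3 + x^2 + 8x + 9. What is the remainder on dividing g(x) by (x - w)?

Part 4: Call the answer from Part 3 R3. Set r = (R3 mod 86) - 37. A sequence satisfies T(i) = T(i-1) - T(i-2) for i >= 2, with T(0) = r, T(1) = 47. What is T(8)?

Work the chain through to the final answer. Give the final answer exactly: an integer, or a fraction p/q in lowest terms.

62

Part 1: cross terms: (-33*-23 - -25*-19)=284, (-25*11 - -8*-23)=-459, (-8*-4 - -18*11)=230, (-18*-19 - -33*-4)=210; twice the area = |265| = 265; area = 265/2; answer 265/2
Part 2: R1 = 265/2; threaded value p + q = 267; d = -24; a(2) = 1*(26) + 3*(-24) = -46; iterating: a(2)=-46, a(3)=32, a(4)=-106, a(5)=-10, a(6)=-328, a(7)=-358, a(8)=-1342, a(9)=-2416, a(10)=-6442; answer -6442
Part 3: R2 = -6442; w = 13; remainder = value at the root: -8*(13)^4 - 4*(13)^3 + 1*(13)^2 + 8*(13)^1 + 9 = (-228488) + (-8788) + (169) + (104) + (9) = -236994; answer -236994
Part 4: R3 = -236994; r = -15; T(2) = 1*(47) - 1*(-15) = 62; iterating: T(2)=62, T(3)=15, T(4)=-47, T(5)=-62, T(6)=-15, T(7)=47, T(8)=62; answer 62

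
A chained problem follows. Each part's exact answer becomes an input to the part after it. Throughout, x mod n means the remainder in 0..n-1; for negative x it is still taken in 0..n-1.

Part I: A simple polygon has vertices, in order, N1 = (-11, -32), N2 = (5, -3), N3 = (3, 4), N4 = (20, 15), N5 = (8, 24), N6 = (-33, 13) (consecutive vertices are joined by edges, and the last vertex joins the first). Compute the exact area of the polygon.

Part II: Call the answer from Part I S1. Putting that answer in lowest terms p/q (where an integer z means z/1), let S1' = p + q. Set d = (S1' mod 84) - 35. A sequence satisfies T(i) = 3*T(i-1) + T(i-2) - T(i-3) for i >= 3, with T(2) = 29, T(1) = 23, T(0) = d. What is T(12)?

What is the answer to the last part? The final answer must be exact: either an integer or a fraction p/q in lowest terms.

Part I: cross terms: (-11*-3 - 5*-32)=193, (5*4 - 3*-3)=29, (3*15 - 20*4)=-35, (20*24 - 8*15)=360, (8*13 - -33*24)=896, (-33*-32 - -11*13)=1199; twice the area = |2642| = 2642; area = 1321; answer 1321
Part II: S1 = 1321; threaded value p + q = 1322; d = 27; T(3) = 3*(29) + 1*(23) - 1*(27) = 83; iterating: T(3)=83, T(4)=255, T(5)=819, T(6)=2629, T(7)=8451, T(8)=27163, T(9)=87311, T(10)=280645, T(11)=902083, T(12)=2899583; answer 2899583

2899583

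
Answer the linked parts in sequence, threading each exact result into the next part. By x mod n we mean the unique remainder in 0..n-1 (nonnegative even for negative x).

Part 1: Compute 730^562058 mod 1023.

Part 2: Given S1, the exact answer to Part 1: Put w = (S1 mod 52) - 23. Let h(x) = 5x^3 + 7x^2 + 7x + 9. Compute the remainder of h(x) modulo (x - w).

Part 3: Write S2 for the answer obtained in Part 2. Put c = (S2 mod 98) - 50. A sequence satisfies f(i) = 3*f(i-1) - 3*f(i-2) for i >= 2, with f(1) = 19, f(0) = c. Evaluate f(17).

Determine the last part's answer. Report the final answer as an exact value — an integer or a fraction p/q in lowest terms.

Part 1: squarings mod 1023: 730^1=730, 730^2=940, 730^4=751, 730^8=328, 730^16=169, 730^32=940, 730^64=751, 730^128=328, 730^256=169, 730^512=940, 730^1024=751, 730^2048=328, 730^4096=169, 730^8192=940, 730^16384=751, 730^32768=328, 730^65536=169, 730^131072=940, 730^262144=751, 730^524288=328; 730^562058 = 730^2 * 730^8 * 730^128 * 730^256 * 730^512 * 730^4096 * 730^32768 * 730^524288 = 328 (mod 1023); answer 328
Part 2: S1 = 328; w = -7; remainder = value at the root: 5*(-7)^3 + 7*(-7)^2 + 7*(-7)^1 + 9 = (-1715) + (343) + (-49) + (9) = -1412; answer -1412
Part 3: S2 = -1412; c = 8; f(2) = 3*(19) - 3*(8) = 33; iterating: f(2)=33, f(3)=42, f(4)=27, f(5)=-45, f(6)=-216, f(7)=-513, f(8)=-891, f(9)=-1134, f(10)=-729, f(11)=1215, f(12)=5832, f(13)=13851, f(14)=24057, f(15)=30618, f(16)=19683, f(17)=-32805; answer -32805

-32805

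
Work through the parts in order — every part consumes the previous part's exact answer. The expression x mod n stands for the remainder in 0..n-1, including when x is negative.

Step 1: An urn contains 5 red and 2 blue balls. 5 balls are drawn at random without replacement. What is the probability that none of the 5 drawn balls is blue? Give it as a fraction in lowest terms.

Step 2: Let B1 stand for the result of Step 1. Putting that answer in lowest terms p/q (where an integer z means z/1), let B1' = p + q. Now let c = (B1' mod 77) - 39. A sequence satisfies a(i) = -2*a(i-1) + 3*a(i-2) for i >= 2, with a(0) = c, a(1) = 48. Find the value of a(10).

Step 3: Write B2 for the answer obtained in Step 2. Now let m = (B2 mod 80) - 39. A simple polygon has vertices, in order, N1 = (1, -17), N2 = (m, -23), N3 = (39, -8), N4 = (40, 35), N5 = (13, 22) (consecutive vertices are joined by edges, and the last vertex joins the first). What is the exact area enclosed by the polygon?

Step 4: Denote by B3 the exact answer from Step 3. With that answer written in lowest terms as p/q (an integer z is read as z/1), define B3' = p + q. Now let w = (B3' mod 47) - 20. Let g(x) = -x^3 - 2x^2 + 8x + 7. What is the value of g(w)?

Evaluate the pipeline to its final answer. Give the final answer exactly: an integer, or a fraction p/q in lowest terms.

Step 1: total draws C(7,5) = 21; favorable C(5,5) = 1; P = 1/21; answer 1/21
Step 2: B1 = 1/21; threaded value p + q = 22; c = -17; a(2) = -2*(48) + 3*(-17) = -147; iterating: a(2)=-147, a(3)=438, a(4)=-1317, a(5)=3948, a(6)=-11847, a(7)=35538, a(8)=-106617, a(9)=319848, a(10)=-959547; answer -959547
Step 3: B2 = -959547; m = 14; cross terms: (1*-23 - 14*-17)=215, (14*-8 - 39*-23)=785, (39*35 - 40*-8)=1685, (40*22 - 13*35)=425, (13*-17 - 1*22)=-243; twice the area = |2867| = 2867; area = 2867/2; answer 2867/2
Step 4: B3 = 2867/2; threaded value p + q = 2869; w = -18; -1*(-18)^3 - 2*(-18)^2 + 8*(-18)^1 + 7 = (5832) + (-648) + (-144) + (7) = 5047; answer 5047

5047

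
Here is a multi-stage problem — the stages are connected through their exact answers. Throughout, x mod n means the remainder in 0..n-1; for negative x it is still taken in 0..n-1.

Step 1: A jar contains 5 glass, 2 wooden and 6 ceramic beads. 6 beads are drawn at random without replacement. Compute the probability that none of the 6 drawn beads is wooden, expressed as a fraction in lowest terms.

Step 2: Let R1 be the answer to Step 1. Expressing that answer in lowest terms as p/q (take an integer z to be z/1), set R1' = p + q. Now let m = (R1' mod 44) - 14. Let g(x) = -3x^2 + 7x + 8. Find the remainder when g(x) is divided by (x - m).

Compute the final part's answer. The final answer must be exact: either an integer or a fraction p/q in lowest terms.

-942

Step 1: total draws C(13,6) = 1716; favorable C(11,6) = 462; P = 7/26; answer 7/26
Step 2: R1 = 7/26; threaded value p + q = 33; m = 19; remainder = value at the root: -3*(19)^2 + 7*(19)^1 + 8 = (-1083) + (133) + (8) = -942; answer -942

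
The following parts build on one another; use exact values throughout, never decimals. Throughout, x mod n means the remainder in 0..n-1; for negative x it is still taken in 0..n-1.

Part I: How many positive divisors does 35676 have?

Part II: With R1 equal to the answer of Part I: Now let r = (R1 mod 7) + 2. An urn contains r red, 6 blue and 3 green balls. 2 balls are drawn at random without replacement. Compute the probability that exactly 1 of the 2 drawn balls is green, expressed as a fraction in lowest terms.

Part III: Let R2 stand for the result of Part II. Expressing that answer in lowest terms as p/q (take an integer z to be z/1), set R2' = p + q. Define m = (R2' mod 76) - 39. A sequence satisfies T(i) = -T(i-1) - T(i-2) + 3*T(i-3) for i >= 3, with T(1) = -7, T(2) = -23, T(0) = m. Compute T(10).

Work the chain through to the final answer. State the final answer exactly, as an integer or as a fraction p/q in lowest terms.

-2335

Part I: 35676 = 2^2 * 3^2 * 991; number of divisors = (2+1) * (2+1) * (1+1) = 18; answer 18
Part II: R1 = 18; r = 6; total draws C(15,2) = 105; favorable C(3,1)*C(12,1) = 36; P = 12/35; answer 12/35
Part III: R2 = 12/35; threaded value p + q = 47; m = 8; T(3) = -1*(-23) - 1*(-7) + 3*(8) = 54; iterating: T(3)=54, T(4)=-52, T(5)=-71, T(6)=285, T(7)=-370, T(8)=-128, T(9)=1353, T(10)=-2335; answer -2335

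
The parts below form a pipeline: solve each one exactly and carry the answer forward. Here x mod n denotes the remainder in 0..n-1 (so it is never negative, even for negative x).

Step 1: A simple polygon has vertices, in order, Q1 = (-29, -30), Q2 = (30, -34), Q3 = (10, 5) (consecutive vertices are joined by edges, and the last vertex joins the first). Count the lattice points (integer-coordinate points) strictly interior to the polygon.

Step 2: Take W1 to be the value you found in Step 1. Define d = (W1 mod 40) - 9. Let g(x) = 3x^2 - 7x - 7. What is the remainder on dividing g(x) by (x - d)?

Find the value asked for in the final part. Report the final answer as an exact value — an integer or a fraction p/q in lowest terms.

1169

Step 1: cross terms: (-29*-34 - 30*-30)=1886, (30*5 - 10*-34)=490, (10*-30 - -29*5)=-155; twice the area = |2221| = 2221; area = 2221/2; boundary points = 1 + 1 + 1 = 3; strictly interior points = area - boundary/2 + 1 = 1110; answer 1110
Step 2: W1 = 1110; d = 21; remainder = value at the root: 3*(21)^2 - 7*(21)^1 - 7 = (1323) + (-147) + (-7) = 1169; answer 1169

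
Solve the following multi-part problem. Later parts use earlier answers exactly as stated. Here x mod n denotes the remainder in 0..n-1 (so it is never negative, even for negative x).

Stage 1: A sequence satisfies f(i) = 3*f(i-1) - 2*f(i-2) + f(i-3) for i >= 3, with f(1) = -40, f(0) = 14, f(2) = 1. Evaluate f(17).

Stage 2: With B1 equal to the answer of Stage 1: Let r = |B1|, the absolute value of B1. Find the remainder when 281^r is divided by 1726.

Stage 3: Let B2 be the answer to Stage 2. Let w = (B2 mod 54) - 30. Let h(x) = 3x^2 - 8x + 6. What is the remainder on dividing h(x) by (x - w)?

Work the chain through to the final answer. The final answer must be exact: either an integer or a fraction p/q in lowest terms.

409

Stage 1: f(3) = 3*(1) - 2*(-40) + 1*(14) = 97; iterating: f(3)=97, f(4)=249, f(5)=554, f(6)=1261, f(7)=2924, f(8)=6804, f(9)=15825, f(10)=36791, f(11)=85527, f(12)=198824, f(13)=462209, f(14)=1074506, f(15)=2497924, f(16)=5806969, f(17)=13499565; answer 13499565
Stage 2: B1 = 13499565; r = 13499565; squarings mod 1726: 281^1=281, 281^2=1291, 281^4=1091, 281^8=1067, 281^16=1055, 281^32=1481, 281^64=1341, 281^128=1515, 281^256=1371, 281^512=27, 281^1024=729, 281^2048=1559, 281^4096=273, 281^8192=311, 281^16384=65, 281^32768=773, 281^65536=333, 281^131072=425, 281^262144=1121, 281^524288=113, 281^1048576=687, 281^2097152=771, 281^4194304=697, 281^8388608=803; 281^13499565 = 281^1 * 281^4 * 281^8 * 281^32 * 281^128 * 281^1024 * 281^2048 * 281^4096 * 281^8192 * 281^16384 * 281^32768 * 281^65536 * 281^262144 * 281^524288 * 281^4194304 * 281^8388608 = 961 (mod 1726); answer 961
Stage 3: B2 = 961; w = 13; remainder = value at the root: 3*(13)^2 - 8*(13)^1 + 6 = (507) + (-104) + (6) = 409; answer 409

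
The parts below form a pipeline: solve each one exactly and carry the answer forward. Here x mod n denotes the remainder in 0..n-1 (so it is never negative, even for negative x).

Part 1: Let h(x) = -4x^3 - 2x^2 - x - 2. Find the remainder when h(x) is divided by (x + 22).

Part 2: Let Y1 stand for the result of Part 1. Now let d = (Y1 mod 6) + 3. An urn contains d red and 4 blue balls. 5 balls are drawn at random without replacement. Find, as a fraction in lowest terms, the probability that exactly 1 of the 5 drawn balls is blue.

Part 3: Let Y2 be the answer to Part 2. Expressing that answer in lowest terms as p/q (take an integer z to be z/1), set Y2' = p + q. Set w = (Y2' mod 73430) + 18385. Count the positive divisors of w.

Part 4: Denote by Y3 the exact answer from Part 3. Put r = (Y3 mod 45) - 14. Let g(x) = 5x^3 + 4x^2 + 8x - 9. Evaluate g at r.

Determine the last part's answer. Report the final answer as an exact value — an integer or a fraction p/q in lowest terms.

Part 1: remainder = value at the root: -4*(-22)^3 - 2*(-22)^2 - 1*(-22)^1 - 2 = (42592) + (-968) + (22) + (-2) = 41644; answer 41644
Part 2: Y1 = 41644; d = 7; total draws C(11,5) = 462; favorable C(4,1)*C(7,4) = 140; P = 10/33; answer 10/33
Part 3: Y2 = 10/33; threaded value p + q = 43; w = 18428; 18428 = 2^2 * 17 * 271; number of divisors = (2+1) * (1+1) * (1+1) = 12; answer 12
Part 4: Y3 = 12; r = -2; 5*(-2)^3 + 4*(-2)^2 + 8*(-2)^1 - 9 = (-40) + (16) + (-16) + (-9) = -49; answer -49

-49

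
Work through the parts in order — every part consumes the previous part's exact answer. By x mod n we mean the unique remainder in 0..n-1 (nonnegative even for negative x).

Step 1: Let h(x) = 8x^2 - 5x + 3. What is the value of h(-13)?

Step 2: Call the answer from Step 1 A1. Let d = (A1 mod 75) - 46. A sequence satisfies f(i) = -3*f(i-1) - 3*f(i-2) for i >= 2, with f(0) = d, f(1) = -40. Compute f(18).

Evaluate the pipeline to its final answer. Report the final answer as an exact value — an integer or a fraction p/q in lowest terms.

Step 1: 8*(-13)^2 - 5*(-13)^1 + 3 = (1352) + (65) + (3) = 1420; answer 1420
Step 2: A1 = 1420; d = 24; f(2) = -3*(-40) - 3*(24) = 48; iterating: f(2)=48, f(3)=-24, f(4)=-72, f(5)=288, f(6)=-648, f(7)=1080, f(8)=-1296, f(9)=648, f(10)=1944, f(11)=-7776, f(12)=17496, f(13)=-29160, f(14)=34992, f(15)=-17496, f(16)=-52488, f(17)=209952, f(18)=-472392; answer -472392

-472392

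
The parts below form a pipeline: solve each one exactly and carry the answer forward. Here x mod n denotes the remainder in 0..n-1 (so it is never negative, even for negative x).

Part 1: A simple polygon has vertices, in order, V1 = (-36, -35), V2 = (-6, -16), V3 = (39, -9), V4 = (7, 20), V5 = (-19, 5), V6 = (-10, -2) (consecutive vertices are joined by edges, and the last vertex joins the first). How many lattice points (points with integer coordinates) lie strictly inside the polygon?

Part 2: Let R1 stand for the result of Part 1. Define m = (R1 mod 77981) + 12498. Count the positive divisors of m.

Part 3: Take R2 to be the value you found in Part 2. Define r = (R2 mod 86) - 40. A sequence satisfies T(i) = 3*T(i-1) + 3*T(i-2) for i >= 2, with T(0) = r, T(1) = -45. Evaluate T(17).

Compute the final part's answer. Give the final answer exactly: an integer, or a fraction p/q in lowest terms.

-96468056055

Part 1: cross terms: (-36*-16 - -6*-35)=366, (-6*-9 - 39*-16)=678, (39*20 - 7*-9)=843, (7*5 - -19*20)=415, (-19*-2 - -10*5)=88, (-10*-35 - -36*-2)=278; twice the area = |2668| = 2668; area = 1334; boundary points = 1 + 1 + 1 + 1 + 1 + 1 = 6; strictly interior points = area - boundary/2 + 1 = 1332; answer 1332
Part 2: R1 = 1332; m = 13830; 13830 = 2 * 3 * 5 * 461; number of divisors = (1+1) * (1+1) * (1+1) * (1+1) = 16; answer 16
Part 3: R2 = 16; r = -24; T(2) = 3*(-45) + 3*(-24) = -207; iterating: T(2)=-207, T(3)=-756, T(4)=-2889, T(5)=-10935, T(6)=-41472, T(7)=-157221, T(8)=-596079, T(9)=-2259900, T(10)=-8567937, T(11)=-32483511, T(12)=-123154344, T(13)=-466913565, T(14)=-1770203727, T(15)=-6711351876, T(16)=-25444666809, T(17)=-96468056055; answer -96468056055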